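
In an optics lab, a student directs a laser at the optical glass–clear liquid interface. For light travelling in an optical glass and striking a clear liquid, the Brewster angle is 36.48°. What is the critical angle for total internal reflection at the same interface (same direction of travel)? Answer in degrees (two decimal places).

θ_c ≈ 47.68°

n₂/n₁ = tan 36.48° = 0.7394; the critical angle satisfies sin θ_c = n₂/n₁.
θ_c = arcsin(0.7394) = 47.68°.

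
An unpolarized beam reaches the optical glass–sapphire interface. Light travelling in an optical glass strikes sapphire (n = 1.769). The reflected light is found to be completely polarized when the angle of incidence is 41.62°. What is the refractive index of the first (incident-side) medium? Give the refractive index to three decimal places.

Full polarization of the reflected beam means tan θ_B = n₂/n₁, where n₁ is the incident medium (an optical glass).
n₁ = n₂ / tan θ_B = 1.769 / tan 41.62° = 1.991.

n ≈ 1.991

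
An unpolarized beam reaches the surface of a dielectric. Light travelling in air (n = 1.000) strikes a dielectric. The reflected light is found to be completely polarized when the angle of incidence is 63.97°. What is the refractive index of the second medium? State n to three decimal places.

Brewster's law: tan θ_B = n₂/n₁ (light incident in air, refracted into a dielectric).
n₂ = n₁ tan θ_B = 1.000 × tan 63.97° = 2.048.

n ≈ 2.048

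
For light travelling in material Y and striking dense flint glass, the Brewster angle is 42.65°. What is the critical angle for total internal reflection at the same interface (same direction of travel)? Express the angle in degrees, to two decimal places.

tan θ_B = n₂/n₁ = tan 42.65° = 0.9212.
Total internal reflection: sin θ_c = n₂/n₁ = 0.9212.
θ_c = arcsin(0.9212) = 67.10°.

θ_c ≈ 67.10°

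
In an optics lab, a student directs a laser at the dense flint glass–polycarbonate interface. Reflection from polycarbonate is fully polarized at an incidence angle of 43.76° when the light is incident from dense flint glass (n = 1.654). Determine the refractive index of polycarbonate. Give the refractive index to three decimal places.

Brewster's law: tan θ_B = n₂/n₁ (light incident in dense flint glass, refracted into polycarbonate).
n₂ = n₁ tan θ_B = 1.654 × tan 43.76° = 1.584.

n ≈ 1.584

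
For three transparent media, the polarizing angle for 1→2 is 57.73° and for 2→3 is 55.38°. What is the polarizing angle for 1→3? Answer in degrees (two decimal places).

tan θ_B(1→2) = n₂/n₁ = tan 57.73° = 1.5837.
tan θ_B(2→3) = n₃/n₂ = tan 55.38° = 1.4485.
So n₃/n₁ = (n₂/n₁)(n₃/n₂) = 1.5837 × 1.4485 = 2.2940.
θ_B(1→3) = arctan(2.2940) = 66.45°.

θ_B ≈ 66.45°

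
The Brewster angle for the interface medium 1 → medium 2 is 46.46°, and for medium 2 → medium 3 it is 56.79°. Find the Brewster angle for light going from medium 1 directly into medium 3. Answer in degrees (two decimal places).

θ_B ≈ 58.11°

n₂/n₁ = tan 46.46° = 1.0523 and n₃/n₂ = tan 56.79° = 1.5276.
n₃/n₁ = 1.6075. Then tan θ_B(1→3) = n₃/n₁, so θ_B(1→3) = arctan(1.6075) = 58.11°.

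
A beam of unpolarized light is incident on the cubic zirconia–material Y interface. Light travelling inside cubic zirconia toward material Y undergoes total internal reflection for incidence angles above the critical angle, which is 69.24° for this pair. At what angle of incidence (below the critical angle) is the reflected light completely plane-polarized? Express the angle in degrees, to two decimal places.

At the critical angle sin θ_c = n₂/n₁, giving n₂/n₁ = sin 69.24° = 0.9351.
Then tan θ_B = n₂/n₁ = 0.9351, so θ_B = arctan 0.9351 = 43.08°.

θ_B ≈ 43.08°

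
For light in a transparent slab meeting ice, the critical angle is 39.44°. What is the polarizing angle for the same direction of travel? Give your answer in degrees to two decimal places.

n₂/n₁ = sin θ_c = sin 39.44° = 0.6353.
tan θ_B equals the same ratio, so θ_B = arctan(0.6353) = 32.43°.

θ_B ≈ 32.43°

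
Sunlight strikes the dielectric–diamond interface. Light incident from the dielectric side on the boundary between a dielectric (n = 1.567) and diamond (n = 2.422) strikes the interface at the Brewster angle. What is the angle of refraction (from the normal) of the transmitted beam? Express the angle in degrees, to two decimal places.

First find Brewster's angle: tan θ_B = 2.422/1.567 = 1.5456, giving θ_B = 57.10°.
Since θ_B + θ_t = 90° at Brewster incidence, θ_t = 90° − 57.10° = 32.90°.

θ_t ≈ 32.90°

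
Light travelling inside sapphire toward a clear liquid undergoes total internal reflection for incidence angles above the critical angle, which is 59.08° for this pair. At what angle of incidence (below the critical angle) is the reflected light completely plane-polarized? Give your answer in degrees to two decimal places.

θ_B ≈ 40.63°

n₂/n₁ = sin θ_c = sin 59.08° = 0.8579.
tan θ_B equals the same ratio, so θ_B = arctan(0.8579) = 40.63°.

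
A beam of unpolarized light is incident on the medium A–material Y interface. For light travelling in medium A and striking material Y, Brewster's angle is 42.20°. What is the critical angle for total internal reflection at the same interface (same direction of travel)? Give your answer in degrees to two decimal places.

θ_c ≈ 65.06°

n₂/n₁ = tan 42.20° = 0.9067; the critical angle satisfies sin θ_c = n₂/n₁.
θ_c = arcsin(0.9067) = 65.06°.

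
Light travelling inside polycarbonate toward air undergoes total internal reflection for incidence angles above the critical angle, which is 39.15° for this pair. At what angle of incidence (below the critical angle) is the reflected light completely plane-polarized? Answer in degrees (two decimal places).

θ_B ≈ 32.27°

sin θ_c = n₂/n₁, so n₂/n₁ = sin 39.15° = 0.6314.
Brewster: tan θ_B = n₂/n₁ = 0.6314.
θ_B = arctan(0.6314) = 32.27°.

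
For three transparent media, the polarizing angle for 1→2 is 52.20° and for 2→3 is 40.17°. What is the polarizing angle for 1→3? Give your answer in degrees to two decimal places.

n₂/n₁ = tan 52.20° = 1.2892 and n₃/n₂ = tan 40.17° = 0.8442.
So n₃/n₁ = (n₂/n₁)(n₃/n₂) = 1.2892 × 0.8442 = 1.0883.
θ_B(1→3) = arctan(1.0883) = 47.42°.

θ_B ≈ 47.42°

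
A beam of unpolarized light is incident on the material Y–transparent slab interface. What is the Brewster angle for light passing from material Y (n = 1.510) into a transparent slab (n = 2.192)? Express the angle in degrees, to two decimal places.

Brewster's condition: tan θ_B = n₂/n₁ = 2.192/1.510 = 1.4517.
θ_B = arctan(1.4517) = 55.44°.

θ_B ≈ 55.44°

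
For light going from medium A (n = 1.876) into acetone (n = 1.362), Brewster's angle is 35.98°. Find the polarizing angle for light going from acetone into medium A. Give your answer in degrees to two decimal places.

Reversing the direction swaps n₁ and n₂, so tan θ_B' = 1/tan θ_B and θ_B' = 90° − θ_B.
Hence θ_B' = 90° − 35.98° = 54.02°.

θ_B' ≈ 54.02°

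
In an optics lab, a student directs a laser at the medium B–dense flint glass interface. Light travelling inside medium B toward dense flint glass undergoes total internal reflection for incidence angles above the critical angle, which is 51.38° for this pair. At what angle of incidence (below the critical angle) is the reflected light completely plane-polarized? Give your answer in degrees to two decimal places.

θ_B ≈ 38.00°

n₂/n₁ = sin θ_c = sin 51.38° = 0.7813.
tan θ_B equals the same ratio, so θ_B = arctan(0.7813) = 38.00°.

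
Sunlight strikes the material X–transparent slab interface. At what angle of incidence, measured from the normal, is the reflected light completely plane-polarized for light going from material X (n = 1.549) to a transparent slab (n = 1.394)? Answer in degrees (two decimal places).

Here n₂/n₁ = 1.394/1.549 = 0.8999, and Brewster's law gives tan θ_B = n₂/n₁.
So θ_B = arctan 0.8999 = 41.99°.

θ_B ≈ 41.99°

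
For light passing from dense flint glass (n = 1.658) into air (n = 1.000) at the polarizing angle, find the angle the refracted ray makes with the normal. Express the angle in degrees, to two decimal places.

θ_t ≈ 58.90°

θ_B = arctan(n₂/n₁) = arctan(1.000/1.658) = 31.10°.
At Brewster's angle the reflected and refracted rays are perpendicular, so θ_t = 90° − θ_B = 90° − 31.10° = 58.90°.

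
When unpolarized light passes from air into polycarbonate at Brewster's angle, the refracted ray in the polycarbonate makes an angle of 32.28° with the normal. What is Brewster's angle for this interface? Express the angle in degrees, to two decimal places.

Brewster's condition makes the reflected and refracted beams perpendicular: θ_B + θ_t = 90°.
So θ_B = 90° − θ_t = 90° − 32.28° = 57.72°.

θ_B ≈ 57.72°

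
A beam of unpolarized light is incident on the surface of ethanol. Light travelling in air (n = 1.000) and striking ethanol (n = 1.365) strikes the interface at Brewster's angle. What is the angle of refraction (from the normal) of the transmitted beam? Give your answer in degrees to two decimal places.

θ_t ≈ 36.23°

θ_B = arctan(n₂/n₁) = arctan(1.365/1.000) = 53.77°.
At Brewster's angle the reflected and refracted rays are perpendicular, so θ_t = 90° − θ_B = 90° − 53.77° = 36.23°.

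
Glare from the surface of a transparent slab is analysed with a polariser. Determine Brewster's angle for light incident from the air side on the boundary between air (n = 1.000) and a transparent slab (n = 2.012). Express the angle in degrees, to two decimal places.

tan θ_B = n₂/n₁ = 2.012/1.000 = 2.0120.
So θ_B = arctan 2.0120 = 63.57°.

θ_B ≈ 63.57°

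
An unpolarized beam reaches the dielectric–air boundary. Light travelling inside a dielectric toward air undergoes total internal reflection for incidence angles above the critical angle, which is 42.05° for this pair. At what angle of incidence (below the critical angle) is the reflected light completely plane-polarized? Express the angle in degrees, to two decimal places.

θ_B ≈ 33.81°

sin θ_c = n₂/n₁, so n₂/n₁ = sin 42.05° = 0.6698.
Brewster: tan θ_B = n₂/n₁ = 0.6698.
θ_B = arctan(0.6698) = 33.81°.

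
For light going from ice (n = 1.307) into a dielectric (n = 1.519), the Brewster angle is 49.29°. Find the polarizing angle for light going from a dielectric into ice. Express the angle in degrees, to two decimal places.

θ_B' ≈ 40.71°

The two Brewster angles are complementary: θ_B' = 90° − θ_B = 90° − 49.29° = 40.71°.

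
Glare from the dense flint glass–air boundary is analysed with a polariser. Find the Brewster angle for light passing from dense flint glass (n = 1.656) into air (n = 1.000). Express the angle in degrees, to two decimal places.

Here n₂/n₁ = 1.000/1.656 = 0.6039, and Brewster's law gives tan θ_B = n₂/n₁.
θ_B = arctan(0.6039) = 31.13°.

θ_B ≈ 31.13°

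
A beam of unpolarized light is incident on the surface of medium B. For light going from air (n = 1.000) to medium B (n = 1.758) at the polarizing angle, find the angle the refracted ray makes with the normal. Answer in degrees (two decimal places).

θ_B = arctan(n₂/n₁) = arctan(1.758/1.000) = 60.37°.
At Brewster's angle the reflected and refracted rays are perpendicular, so θ_t = 90° − θ_B = 90° − 60.37° = 29.63°.

θ_t ≈ 29.63°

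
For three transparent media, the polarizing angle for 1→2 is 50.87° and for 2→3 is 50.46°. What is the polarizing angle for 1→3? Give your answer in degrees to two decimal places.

tan θ_B(1→2) = n₂/n₁ = tan 50.87° = 1.2292.
tan θ_B(2→3) = n₃/n₂ = tan 50.46° = 1.2114.
n₃/n₁ = 1.4890. Then tan θ_B(1→3) = n₃/n₁, so θ_B(1→3) = arctan(1.4890) = 56.12°.

θ_B ≈ 56.12°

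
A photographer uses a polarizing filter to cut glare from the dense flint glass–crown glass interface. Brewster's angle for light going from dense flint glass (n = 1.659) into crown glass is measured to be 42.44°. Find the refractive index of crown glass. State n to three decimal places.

n ≈ 1.517

Brewster's law: tan θ_B = n₂/n₁ (light incident in dense flint glass, refracted into crown glass).
n₂ = n₁ tan θ_B = 1.659 × tan 42.44° = 1.517.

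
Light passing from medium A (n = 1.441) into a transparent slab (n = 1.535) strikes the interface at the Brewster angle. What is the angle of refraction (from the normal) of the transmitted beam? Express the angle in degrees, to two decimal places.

θ_t ≈ 43.19°

First find Brewster's angle: tan θ_B = 1.535/1.441 = 1.0652, giving θ_B = 46.81°.
The refracted ray is perpendicular to the reflected ray, so θ_t = 90° − θ_B = 43.19°.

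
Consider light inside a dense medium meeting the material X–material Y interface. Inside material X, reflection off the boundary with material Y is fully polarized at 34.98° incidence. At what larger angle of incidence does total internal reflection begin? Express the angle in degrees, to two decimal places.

tan θ_B = n₂/n₁ = tan 34.98° = 0.6997.
Total internal reflection: sin θ_c = n₂/n₁ = 0.6997.
θ_c = arcsin(0.6997) = 44.40°.

θ_c ≈ 44.40°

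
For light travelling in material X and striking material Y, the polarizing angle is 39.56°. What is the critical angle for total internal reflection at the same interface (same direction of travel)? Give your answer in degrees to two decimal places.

θ_c ≈ 55.70°

n₂/n₁ = tan 39.56° = 0.8261; the critical angle satisfies sin θ_c = n₂/n₁.
θ_c = arcsin(0.8261) = 55.70°.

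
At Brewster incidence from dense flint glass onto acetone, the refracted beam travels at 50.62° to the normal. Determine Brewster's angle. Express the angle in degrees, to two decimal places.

θ_B ≈ 39.38°

At Brewster's angle the reflected and refracted rays are perpendicular, so θ_B + θ_t = 90°.
θ_B = 90° − 50.62° = 39.38°.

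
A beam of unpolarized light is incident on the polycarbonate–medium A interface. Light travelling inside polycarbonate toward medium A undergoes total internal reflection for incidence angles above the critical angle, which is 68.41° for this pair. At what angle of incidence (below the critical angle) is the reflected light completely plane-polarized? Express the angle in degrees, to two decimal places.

n₂/n₁ = sin θ_c = sin 68.41° = 0.9298.
tan θ_B equals the same ratio, so θ_B = arctan(0.9298) = 42.92°.

θ_B ≈ 42.92°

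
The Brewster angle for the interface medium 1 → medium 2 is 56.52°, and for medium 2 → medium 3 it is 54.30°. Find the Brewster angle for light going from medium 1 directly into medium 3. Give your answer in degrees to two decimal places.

θ_B ≈ 64.58°

tan θ_B(1→2) = n₂/n₁ = tan 56.52° = 1.5120.
tan θ_B(2→3) = n₃/n₂ = tan 54.30° = 1.3916.
So n₃/n₁ = (n₂/n₁)(n₃/n₂) = 1.5120 × 1.3916 = 2.1041.
θ_B(1→3) = arctan(2.1041) = 64.58°.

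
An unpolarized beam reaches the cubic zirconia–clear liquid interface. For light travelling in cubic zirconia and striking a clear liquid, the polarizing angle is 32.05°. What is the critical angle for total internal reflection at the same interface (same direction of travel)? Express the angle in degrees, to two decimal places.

From Brewster, n₂/n₁ = tan θ_B = tan 32.05° = 0.6261.
Then sin θ_c = n₂/n₁ = 0.6261, so θ_c = arcsin 0.6261 = 38.76°.

θ_c ≈ 38.76°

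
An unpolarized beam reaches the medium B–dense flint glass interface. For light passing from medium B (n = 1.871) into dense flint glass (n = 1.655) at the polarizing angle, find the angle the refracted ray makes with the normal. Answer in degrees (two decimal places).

tan θ_B = n₂/n₁ = 1.655/1.871 = 0.8846, so θ_B = 41.49°.
Since θ_B + θ_t = 90° at Brewster incidence, θ_t = 90° − 41.49° = 48.51°.

θ_t ≈ 48.51°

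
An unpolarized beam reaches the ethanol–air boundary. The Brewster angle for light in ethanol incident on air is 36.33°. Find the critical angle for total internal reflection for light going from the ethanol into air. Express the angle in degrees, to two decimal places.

θ_c ≈ 47.34°

From Brewster, n₂/n₁ = tan θ_B = tan 36.33° = 0.7354.
Then sin θ_c = n₂/n₁ = 0.7354, so θ_c = arcsin 0.7354 = 47.34°.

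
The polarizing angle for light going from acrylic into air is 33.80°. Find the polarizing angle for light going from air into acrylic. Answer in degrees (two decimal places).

tan θ_B' = n₁/n₂ = 1/tan θ_B, so θ_B' = 90° − θ_B.
θ_B' = 90° − 33.80° = 56.20°.

θ_B' ≈ 56.20°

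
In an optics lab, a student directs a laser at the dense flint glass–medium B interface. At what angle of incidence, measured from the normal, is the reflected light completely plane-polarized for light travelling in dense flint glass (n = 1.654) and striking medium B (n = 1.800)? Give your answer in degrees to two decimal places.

Here n₂/n₁ = 1.800/1.654 = 1.0883, and Brewster's law gives tan θ_B = n₂/n₁. Taking the arctangent, θ_B = 47.42°.

θ_B ≈ 47.42°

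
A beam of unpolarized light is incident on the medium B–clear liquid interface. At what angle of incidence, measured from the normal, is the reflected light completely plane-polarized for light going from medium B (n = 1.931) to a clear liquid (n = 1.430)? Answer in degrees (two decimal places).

Brewster's condition: tan θ_B = n₂/n₁ = 1.430/1.931 = 0.7405.
So θ_B = arctan 0.7405 = 36.52°.

θ_B ≈ 36.52°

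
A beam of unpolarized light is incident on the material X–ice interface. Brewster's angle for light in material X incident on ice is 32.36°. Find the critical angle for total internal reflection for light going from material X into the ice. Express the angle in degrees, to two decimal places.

θ_c ≈ 39.32°

tan θ_B = n₂/n₁ = tan 32.36° = 0.6336.
Total internal reflection: sin θ_c = n₂/n₁ = 0.6336.
θ_c = arcsin(0.6336) = 39.32°.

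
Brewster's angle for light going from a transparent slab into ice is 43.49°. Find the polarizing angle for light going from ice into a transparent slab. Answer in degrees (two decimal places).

Reversing the direction swaps n₁ and n₂, so tan θ_B' = 1/tan θ_B and θ_B' = 90° − θ_B.
Hence θ_B' = 90° − 43.49° = 46.51°.

θ_B' ≈ 46.51°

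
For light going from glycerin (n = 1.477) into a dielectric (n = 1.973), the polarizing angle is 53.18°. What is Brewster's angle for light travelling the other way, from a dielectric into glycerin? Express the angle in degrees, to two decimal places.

θ_B' ≈ 36.82°

The two Brewster angles are complementary: θ_B' = 90° − θ_B = 90° − 53.18° = 36.82°.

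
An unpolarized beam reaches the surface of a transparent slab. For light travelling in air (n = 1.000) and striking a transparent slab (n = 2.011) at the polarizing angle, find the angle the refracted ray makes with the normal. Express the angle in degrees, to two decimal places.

θ_t ≈ 26.44°

First find Brewster's angle: tan θ_B = 2.011/1.000 = 2.0110, giving θ_B = 63.56°.
The refracted ray is perpendicular to the reflected ray, so θ_t = 90° − θ_B = 26.44°.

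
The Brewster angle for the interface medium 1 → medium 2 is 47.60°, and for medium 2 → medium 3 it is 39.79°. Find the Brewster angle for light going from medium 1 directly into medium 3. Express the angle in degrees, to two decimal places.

θ_B ≈ 42.37°

tan θ_B(1→2) = n₂/n₁ = tan 47.60° = 1.0951.
tan θ_B(2→3) = n₃/n₂ = tan 39.79° = 0.8329.
n₃/n₁ = 0.9121. Then tan θ_B(1→3) = n₃/n₁, so θ_B(1→3) = arctan(0.9121) = 42.37°.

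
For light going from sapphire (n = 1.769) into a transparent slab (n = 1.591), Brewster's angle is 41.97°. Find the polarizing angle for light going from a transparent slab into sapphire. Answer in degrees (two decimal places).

The two Brewster angles are complementary: θ_B' = 90° − θ_B = 90° − 41.97° = 48.03°.

θ_B' ≈ 48.03°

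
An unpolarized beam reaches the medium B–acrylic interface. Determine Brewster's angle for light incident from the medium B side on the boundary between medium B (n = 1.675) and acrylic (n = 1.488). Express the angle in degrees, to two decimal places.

θ_B ≈ 41.62°

The reflected p-component vanishes when tan θ_B = n₂/n₁.
Brewster's condition: tan θ_B = n₂/n₁ = 1.488/1.675 = 0.8884.
So θ_B = arctan 0.8884 = 41.62°.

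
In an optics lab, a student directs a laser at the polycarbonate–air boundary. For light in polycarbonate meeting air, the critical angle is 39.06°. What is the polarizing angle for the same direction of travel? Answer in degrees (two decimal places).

θ_B ≈ 32.22°

n₂/n₁ = sin θ_c = sin 39.06° = 0.6301.
tan θ_B equals the same ratio, so θ_B = arctan(0.6301) = 32.22°.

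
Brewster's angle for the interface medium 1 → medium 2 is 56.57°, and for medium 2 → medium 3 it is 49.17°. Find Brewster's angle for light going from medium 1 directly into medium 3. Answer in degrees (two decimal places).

tan θ_B(1→2) = n₂/n₁ = tan 56.57° = 1.5149.
tan θ_B(2→3) = n₃/n₂ = tan 49.17° = 1.1573.
Multiplying, n₃/n₁ = 1.5149 × 1.1573 = 1.7531, and θ_B(1→3) = arctan 1.7531 = 60.30°.

θ_B ≈ 60.30°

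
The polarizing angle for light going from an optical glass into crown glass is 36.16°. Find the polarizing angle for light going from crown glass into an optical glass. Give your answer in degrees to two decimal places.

Reversing the direction swaps n₁ and n₂, so tan θ_B' = 1/tan θ_B and θ_B' = 90° − θ_B.
Hence θ_B' = 90° − 36.16° = 53.84°.

θ_B' ≈ 53.84°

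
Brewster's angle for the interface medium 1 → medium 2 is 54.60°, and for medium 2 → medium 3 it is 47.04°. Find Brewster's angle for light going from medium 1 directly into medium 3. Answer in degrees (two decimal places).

Each Brewster angle gives a ratio: n₂/n₁ = tan 54.60° = 1.4071, n₃/n₂ = tan 47.04° = 1.0739.
n₃/n₁ = 1.5111. Then tan θ_B(1→3) = n₃/n₁, so θ_B(1→3) = arctan(1.5111) = 56.50°.

θ_B ≈ 56.50°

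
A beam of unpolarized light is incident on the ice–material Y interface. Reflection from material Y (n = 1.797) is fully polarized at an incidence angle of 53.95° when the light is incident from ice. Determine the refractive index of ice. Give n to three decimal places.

n ≈ 1.308

At Brewster's angle, tan θ_B = n₂/n₁ with n₁ on the incident side (ice) and n₂ on the transmitted side (material Y).
n₁ = n₂ / tan θ_B = 1.797 / tan 53.95° = 1.308.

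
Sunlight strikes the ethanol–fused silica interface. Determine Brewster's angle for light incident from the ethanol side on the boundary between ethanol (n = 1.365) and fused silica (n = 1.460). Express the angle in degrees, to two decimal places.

θ_B ≈ 46.93°

Brewster's condition: tan θ_B = n₂/n₁ = 1.460/1.365 = 1.0696.
So θ_B = arctan 1.0696 = 46.93°.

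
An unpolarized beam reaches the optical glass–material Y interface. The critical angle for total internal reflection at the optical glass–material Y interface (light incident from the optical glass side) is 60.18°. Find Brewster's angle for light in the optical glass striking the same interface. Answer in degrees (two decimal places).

θ_B ≈ 40.94°

At the critical angle sin θ_c = n₂/n₁, giving n₂/n₁ = sin 60.18° = 0.8676.
Then tan θ_B = n₂/n₁ = 0.8676, so θ_B = arctan 0.8676 = 40.94°.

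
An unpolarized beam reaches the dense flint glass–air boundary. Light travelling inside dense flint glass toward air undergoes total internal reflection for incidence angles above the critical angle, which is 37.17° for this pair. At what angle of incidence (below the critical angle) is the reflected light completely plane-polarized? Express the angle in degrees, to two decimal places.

θ_B ≈ 31.14°

At the critical angle sin θ_c = n₂/n₁, giving n₂/n₁ = sin 37.17° = 0.6042.
Then tan θ_B = n₂/n₁ = 0.6042, so θ_B = arctan 0.6042 = 31.14°.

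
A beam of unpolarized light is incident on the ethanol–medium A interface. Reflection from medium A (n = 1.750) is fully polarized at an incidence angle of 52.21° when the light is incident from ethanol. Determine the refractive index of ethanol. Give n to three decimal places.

n ≈ 1.357

At the polarizing angle, tan θ_B = n₂/n₁ with n₁ on the incident side (ethanol) and n₂ on the transmitted side (medium A).
n₁ = n₂ / tan θ_B = 1.750 / tan 52.21° = 1.357.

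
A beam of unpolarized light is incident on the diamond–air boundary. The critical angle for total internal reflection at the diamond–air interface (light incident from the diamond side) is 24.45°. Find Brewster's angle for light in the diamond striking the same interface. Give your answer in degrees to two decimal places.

sin θ_c = n₂/n₁, so n₂/n₁ = sin 24.45° = 0.4139.
Brewster: tan θ_B = n₂/n₁ = 0.4139.
θ_B = arctan(0.4139) = 22.48°.

θ_B ≈ 22.48°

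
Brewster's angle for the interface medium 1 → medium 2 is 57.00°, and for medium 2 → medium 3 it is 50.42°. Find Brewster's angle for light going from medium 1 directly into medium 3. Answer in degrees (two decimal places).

θ_B ≈ 61.77°

tan θ_B(1→2) = n₂/n₁ = tan 57.00° = 1.5399.
tan θ_B(2→3) = n₃/n₂ = tan 50.42° = 1.2097.
Multiplying, n₃/n₁ = 1.5399 × 1.2097 = 1.8627, and θ_B(1→3) = arctan 1.8627 = 61.77°.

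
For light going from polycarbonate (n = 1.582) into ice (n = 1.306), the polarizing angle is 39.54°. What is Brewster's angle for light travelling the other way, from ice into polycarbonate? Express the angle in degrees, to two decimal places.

θ_B' ≈ 50.46°

tan θ_B' = n₁/n₂ = 1/tan θ_B, so θ_B' = 90° − θ_B.
θ_B' = 90° − 39.54° = 50.46°.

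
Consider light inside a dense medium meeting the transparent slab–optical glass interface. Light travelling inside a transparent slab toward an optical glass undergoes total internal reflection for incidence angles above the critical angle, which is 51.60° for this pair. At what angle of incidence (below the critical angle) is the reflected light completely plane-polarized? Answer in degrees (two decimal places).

θ_B ≈ 38.09°

n₂/n₁ = sin θ_c = sin 51.60° = 0.7837.
tan θ_B equals the same ratio, so θ_B = arctan(0.7837) = 38.09°.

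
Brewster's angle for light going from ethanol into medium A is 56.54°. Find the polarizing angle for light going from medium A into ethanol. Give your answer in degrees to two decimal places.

θ_B' ≈ 33.46°

tan θ_B' = n₁/n₂ = 1/tan θ_B, so θ_B' = 90° − θ_B.
θ_B' = 90° − 56.54° = 33.46°.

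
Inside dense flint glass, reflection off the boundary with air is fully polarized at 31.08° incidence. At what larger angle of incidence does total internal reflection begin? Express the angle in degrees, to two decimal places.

tan θ_B = n₂/n₁ = tan 31.08° = 0.6028.
Total internal reflection: sin θ_c = n₂/n₁ = 0.6028.
θ_c = arcsin(0.6028) = 37.07°.

θ_c ≈ 37.07°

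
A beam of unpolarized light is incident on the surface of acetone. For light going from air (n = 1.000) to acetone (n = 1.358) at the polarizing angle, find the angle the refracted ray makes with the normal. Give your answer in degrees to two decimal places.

θ_t ≈ 36.37°

θ_B = arctan(n₂/n₁) = arctan(1.358/1.000) = 53.63°.
At Brewster's angle the reflected and refracted rays are perpendicular, so θ_t = 90° − θ_B = 90° − 53.63° = 36.37°.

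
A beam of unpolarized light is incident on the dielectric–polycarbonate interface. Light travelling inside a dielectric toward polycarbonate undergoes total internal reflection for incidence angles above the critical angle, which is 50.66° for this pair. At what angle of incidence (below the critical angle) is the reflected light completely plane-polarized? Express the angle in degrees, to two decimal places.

θ_B ≈ 37.72°

At the critical angle sin θ_c = n₂/n₁, giving n₂/n₁ = sin 50.66° = 0.7734.
Then tan θ_B = n₂/n₁ = 0.7734, so θ_B = arctan 0.7734 = 37.72°.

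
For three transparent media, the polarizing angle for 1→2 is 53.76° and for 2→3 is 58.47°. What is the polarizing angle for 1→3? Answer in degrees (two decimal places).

tan θ_B(1→2) = n₂/n₁ = tan 53.76° = 1.3643.
tan θ_B(2→3) = n₃/n₂ = tan 58.47° = 1.6299.
Multiplying, n₃/n₁ = 1.3643 × 1.6299 = 2.2238, and θ_B(1→3) = arctan 2.2238 = 65.79°.

θ_B ≈ 65.79°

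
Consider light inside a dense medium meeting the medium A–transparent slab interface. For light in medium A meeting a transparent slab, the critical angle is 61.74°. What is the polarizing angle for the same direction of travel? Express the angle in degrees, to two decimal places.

θ_B ≈ 41.37°

At the critical angle sin θ_c = n₂/n₁, giving n₂/n₁ = sin 61.74° = 0.8808.
Then tan θ_B = n₂/n₁ = 0.8808, so θ_B = arctan 0.8808 = 41.37°.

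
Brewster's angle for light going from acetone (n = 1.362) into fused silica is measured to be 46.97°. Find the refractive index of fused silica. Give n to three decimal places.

n ≈ 1.459

At Brewster's angle, tan θ_B = n₂/n₁ with n₁ on the incident side (acetone) and n₂ on the transmitted side (fused silica).
n₂ = n₁ tan θ_B = 1.362 × tan 46.97° = 1.459.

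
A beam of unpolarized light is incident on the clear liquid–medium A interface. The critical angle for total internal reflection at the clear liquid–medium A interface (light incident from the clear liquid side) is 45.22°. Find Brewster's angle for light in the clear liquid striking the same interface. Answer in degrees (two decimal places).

At the critical angle sin θ_c = n₂/n₁, giving n₂/n₁ = sin 45.22° = 0.7098.
Then tan θ_B = n₂/n₁ = 0.7098, so θ_B = arctan 0.7098 = 35.37°.

θ_B ≈ 35.37°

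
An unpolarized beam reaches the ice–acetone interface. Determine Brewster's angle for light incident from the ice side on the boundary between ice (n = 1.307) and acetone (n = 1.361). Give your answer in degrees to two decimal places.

θ_B ≈ 46.16°

At Brewster's angle the reflected and refracted rays are perpendicular, which with Snell's law gives tan θ_B = n₂/n₁.
tan θ_B = n₂/n₁ = 1.361/1.307 = 1.0413.
θ_B = arctan(1.0413) = 46.16°.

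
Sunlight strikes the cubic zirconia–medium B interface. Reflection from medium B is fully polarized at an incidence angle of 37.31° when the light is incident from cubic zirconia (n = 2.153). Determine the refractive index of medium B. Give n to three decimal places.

n ≈ 1.641

At the polarizing angle, tan θ_B = n₂/n₁ with n₁ on the incident side (cubic zirconia) and n₂ on the transmitted side (medium B).
n₂ = n₁ tan θ_B = 2.153 × tan 37.31° = 1.641.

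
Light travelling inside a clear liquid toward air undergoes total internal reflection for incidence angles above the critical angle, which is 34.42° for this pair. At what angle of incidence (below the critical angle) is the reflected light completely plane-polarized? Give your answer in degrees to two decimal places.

θ_B ≈ 29.48°

n₂/n₁ = sin θ_c = sin 34.42° = 0.5653.
tan θ_B equals the same ratio, so θ_B = arctan(0.5653) = 29.48°.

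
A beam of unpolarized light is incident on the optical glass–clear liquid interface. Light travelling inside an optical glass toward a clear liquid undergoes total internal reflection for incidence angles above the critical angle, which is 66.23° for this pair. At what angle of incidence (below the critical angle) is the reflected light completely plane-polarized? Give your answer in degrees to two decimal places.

n₂/n₁ = sin θ_c = sin 66.23° = 0.9152.
tan θ_B equals the same ratio, so θ_B = arctan(0.9152) = 42.46°.

θ_B ≈ 42.46°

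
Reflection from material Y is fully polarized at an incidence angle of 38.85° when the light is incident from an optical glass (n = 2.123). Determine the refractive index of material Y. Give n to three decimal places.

At Brewster's angle, tan θ_B = n₂/n₁ with n₁ on the incident side (an optical glass) and n₂ on the transmitted side (material Y).
n₂ = n₁ tan θ_B = 2.123 × tan 38.85° = 1.710.

n ≈ 1.710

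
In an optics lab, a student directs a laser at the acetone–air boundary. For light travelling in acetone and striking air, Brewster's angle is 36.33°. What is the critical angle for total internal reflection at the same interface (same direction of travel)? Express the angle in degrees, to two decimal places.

θ_c ≈ 47.34°

n₂/n₁ = tan 36.33° = 0.7354; the critical angle satisfies sin θ_c = n₂/n₁.
θ_c = arcsin(0.7354) = 47.34°.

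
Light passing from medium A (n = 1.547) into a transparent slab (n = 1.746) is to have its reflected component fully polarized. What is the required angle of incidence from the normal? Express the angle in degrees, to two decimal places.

θ_B ≈ 48.46°

Here n₂/n₁ = 1.746/1.547 = 1.1286, and Brewster's law gives tan θ_B = n₂/n₁. Taking the arctangent, θ_B = 48.46°.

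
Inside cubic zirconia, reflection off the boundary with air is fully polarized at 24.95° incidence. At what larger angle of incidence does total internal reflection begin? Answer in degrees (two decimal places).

θ_c ≈ 27.73°

tan θ_B = n₂/n₁ = tan 24.95° = 0.4652.
Total internal reflection: sin θ_c = n₂/n₁ = 0.4652.
θ_c = arcsin(0.4652) = 27.73°.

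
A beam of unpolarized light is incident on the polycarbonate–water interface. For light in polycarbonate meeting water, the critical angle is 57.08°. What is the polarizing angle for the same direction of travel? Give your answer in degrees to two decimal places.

At the critical angle sin θ_c = n₂/n₁, giving n₂/n₁ = sin 57.08° = 0.8394.
Then tan θ_B = n₂/n₁ = 0.8394, so θ_B = arctan 0.8394 = 40.01°.

θ_B ≈ 40.01°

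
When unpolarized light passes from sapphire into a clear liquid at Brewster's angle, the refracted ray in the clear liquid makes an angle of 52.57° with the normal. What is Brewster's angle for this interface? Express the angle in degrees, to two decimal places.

θ_B ≈ 37.43°

At Brewster's angle the reflected and refracted rays are perpendicular, so θ_B + θ_t = 90°.
θ_B = 90° − 52.57° = 37.43°.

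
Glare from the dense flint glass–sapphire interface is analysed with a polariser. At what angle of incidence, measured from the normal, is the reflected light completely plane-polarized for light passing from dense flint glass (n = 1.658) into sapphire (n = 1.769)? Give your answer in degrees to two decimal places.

θ_B ≈ 46.86°

At Brewster's angle the reflected and refracted rays are perpendicular, which with Snell's law gives tan θ_B = n₂/n₁.
Here n₂/n₁ = 1.769/1.658 = 1.0669, and Brewster's law gives tan θ_B = n₂/n₁.
θ_B = arctan(1.0669) = 46.86°.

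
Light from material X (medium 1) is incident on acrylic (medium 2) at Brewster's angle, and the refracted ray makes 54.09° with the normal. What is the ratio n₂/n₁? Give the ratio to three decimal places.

n₂/n₁ ≈ 0.724

θ_B + θ_t = 90°, so θ_B = 90° − 54.09° = 35.91°.
tan θ_B = n₂/n₁, so n₂/n₁ = tan 35.91° = 0.724.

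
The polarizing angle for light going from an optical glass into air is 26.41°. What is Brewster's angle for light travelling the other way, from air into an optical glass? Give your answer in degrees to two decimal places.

θ_B' ≈ 63.59°

Reversing the direction swaps n₁ and n₂, so tan θ_B' = 1/tan θ_B and θ_B' = 90° − θ_B.
Hence θ_B' = 90° − 26.41° = 63.59°.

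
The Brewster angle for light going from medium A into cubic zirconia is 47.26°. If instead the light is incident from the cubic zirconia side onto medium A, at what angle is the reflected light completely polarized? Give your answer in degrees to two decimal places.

Reversing the direction swaps n₁ and n₂, so tan θ_B' = 1/tan θ_B and θ_B' = 90° − θ_B.
Hence θ_B' = 90° − 47.26° = 42.74°.

θ_B' ≈ 42.74°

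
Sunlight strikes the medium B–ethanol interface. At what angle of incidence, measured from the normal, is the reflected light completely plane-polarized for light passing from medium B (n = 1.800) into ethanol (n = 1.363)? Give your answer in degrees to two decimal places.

tan θ_B = n₂/n₁ = 1.363/1.800 = 0.7572. Taking the arctangent, θ_B = 37.13°.

θ_B ≈ 37.13°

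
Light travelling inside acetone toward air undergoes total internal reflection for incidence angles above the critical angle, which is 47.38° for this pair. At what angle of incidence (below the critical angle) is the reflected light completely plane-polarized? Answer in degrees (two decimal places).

θ_B ≈ 36.35°

n₂/n₁ = sin θ_c = sin 47.38° = 0.7359.
tan θ_B equals the same ratio, so θ_B = arctan(0.7359) = 36.35°.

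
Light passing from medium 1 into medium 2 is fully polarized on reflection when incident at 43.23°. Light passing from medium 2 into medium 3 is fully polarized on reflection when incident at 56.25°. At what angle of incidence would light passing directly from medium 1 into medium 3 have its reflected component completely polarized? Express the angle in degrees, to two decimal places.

tan θ_B(1→2) = n₂/n₁ = tan 43.23° = 0.9400.
tan θ_B(2→3) = n₃/n₂ = tan 56.25° = 1.4966.
So n₃/n₁ = (n₂/n₁)(n₃/n₂) = 0.9400 × 1.4966 = 1.4069.
θ_B(1→3) = arctan(1.4069) = 54.60°.

θ_B ≈ 54.60°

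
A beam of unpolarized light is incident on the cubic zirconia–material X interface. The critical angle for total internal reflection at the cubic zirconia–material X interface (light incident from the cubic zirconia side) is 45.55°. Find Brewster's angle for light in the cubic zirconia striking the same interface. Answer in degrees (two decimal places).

sin θ_c = n₂/n₁, so n₂/n₁ = sin 45.55° = 0.7139.
Brewster: tan θ_B = n₂/n₁ = 0.7139.
θ_B = arctan(0.7139) = 35.52°.

θ_B ≈ 35.52°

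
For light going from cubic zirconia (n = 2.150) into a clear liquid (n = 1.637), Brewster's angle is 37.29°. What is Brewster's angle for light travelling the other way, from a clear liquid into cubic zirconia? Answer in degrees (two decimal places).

θ_B' ≈ 52.71°

The two Brewster angles are complementary: θ_B' = 90° − θ_B = 90° − 37.29° = 52.71°.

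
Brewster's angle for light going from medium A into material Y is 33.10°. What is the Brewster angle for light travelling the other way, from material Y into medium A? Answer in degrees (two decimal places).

θ_B' ≈ 56.90°

tan θ_B' = n₁/n₂ = 1/tan θ_B, so θ_B' = 90° − θ_B.
θ_B' = 90° − 33.10° = 56.90°.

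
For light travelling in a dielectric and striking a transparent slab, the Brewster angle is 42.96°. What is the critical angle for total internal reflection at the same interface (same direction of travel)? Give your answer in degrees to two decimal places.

n₂/n₁ = tan 42.96° = 0.9312; the critical angle satisfies sin θ_c = n₂/n₁.
θ_c = arcsin(0.9312) = 68.62°.

θ_c ≈ 68.62°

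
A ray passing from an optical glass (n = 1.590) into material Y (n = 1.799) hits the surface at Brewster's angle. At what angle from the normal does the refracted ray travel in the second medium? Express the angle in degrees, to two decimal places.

First find Brewster's angle: tan θ_B = 1.799/1.590 = 1.1314, giving θ_B = 48.53°.
At Brewster's angle the reflected and refracted rays are perpendicular, so θ_t = 90° − θ_B = 90° − 48.53° = 41.47°.

θ_t ≈ 41.47°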